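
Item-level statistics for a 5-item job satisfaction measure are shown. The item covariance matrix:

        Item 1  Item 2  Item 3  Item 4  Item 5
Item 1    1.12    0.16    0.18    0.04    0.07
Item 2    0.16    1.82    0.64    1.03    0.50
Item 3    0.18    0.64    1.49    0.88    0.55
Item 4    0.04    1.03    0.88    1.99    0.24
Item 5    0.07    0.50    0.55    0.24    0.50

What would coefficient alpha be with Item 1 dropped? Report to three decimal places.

Remaining items: Item 2, Item 3, Item 4, Item 5 (k = 4).
Σσ²ᵢ = 1.82 + 1.49 + 1.99 + 0.50 = 5.80
Var(T) = 5.80 + 2 × 3.84 = 13.48
α (item deleted) = (4/3)·(1 − 5.80/13.48) = 0.760

α = 0.760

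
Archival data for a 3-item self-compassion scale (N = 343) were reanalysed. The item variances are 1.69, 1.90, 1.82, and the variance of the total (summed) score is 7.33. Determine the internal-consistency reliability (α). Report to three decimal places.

sum of item variances = 1.69 + 1.90 + 1.82 = 5.41
α = (k/(k−1))·(1 − sum of item variances/σ²_total) = (3/2)·(1 − 5.41/7.33) = 0.393

α = 0.393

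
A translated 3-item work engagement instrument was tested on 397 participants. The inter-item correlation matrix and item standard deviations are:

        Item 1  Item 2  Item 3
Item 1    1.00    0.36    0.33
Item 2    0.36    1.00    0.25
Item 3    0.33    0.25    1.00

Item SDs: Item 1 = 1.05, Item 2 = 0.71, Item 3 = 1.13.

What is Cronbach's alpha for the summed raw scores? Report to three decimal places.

Cronbach's alpha = 0.561

Σσ²ᵢ = 1.05² + 0.71² + 1.13² = 2.8835
Covariances σ_ij = r_ij · s_i · s_j:
  σ(Item 1,Item 2) = 0.36 × 1.05 × 0.71 = 0.2684
  σ(Item 1,Item 3) = 0.33 × 1.05 × 1.13 = 0.3915
  σ(Item 2,Item 3) = 0.25 × 0.71 × 1.13 = 0.2006
σ²_T = Σσ²ᵢ + 2·Σσ_ij = 2.8835 + 2 × 0.8605 = 4.6045
α = (3/2)·(1 − 2.8835/4.6045) = 0.561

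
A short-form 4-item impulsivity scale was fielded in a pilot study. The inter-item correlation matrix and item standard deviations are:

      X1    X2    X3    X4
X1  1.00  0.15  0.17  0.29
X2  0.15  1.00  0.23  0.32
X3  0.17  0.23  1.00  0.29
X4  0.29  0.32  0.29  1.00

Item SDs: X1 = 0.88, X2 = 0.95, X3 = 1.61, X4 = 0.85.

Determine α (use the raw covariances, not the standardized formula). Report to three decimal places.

α = 0.519

Σσ²ᵢ = 0.88² + 0.95² + 1.61² + 0.85² = 4.9915
Covariances σ_ij = r_ij · s_i · s_j:
  σ(X1,X2) = 0.15 × 0.88 × 0.95 = 0.1254
  σ(X1,X3) = 0.17 × 0.88 × 1.61 = 0.2409
  σ(X1,X4) = 0.29 × 0.88 × 0.85 = 0.2169
  σ(X2,X3) = 0.23 × 0.95 × 1.61 = 0.3518
  σ(X2,X4) = 0.32 × 0.95 × 0.85 = 0.2584
  σ(X3,X4) = 0.29 × 1.61 × 0.85 = 0.3969
σ²_T = Σσ²ᵢ + 2·Σσ_ij = 4.9915 + 2 × 1.5903 = 8.1721
α = (4/3)·(1 − 4.9915/8.1721) = 0.519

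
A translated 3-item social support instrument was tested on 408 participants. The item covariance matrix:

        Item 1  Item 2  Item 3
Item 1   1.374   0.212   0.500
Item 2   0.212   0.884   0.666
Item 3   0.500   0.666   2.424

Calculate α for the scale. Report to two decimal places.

α = 0.56

ΣVar(i) = 1.374 + 0.884 + 2.424 = 4.682
Σ_{i<j} σ_ij = 1.378
σ²_total = 4.682 + 2 × 1.378 = 7.438
α = (k/(k−1))·(1 − ΣVar(i)/σ²_total) = (3/2)·(1 − 4.682/7.438) = 0.56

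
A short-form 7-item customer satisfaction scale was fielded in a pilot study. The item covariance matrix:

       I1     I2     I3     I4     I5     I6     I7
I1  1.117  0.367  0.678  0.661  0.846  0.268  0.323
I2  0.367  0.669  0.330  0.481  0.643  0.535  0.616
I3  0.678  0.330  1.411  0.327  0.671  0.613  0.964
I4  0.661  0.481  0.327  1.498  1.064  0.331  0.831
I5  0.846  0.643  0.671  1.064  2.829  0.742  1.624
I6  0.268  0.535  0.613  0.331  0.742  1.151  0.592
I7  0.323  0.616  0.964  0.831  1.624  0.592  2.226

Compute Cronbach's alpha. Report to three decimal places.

α = 0.831

Σσᵢ² = 1.117 + 0.669 + 1.411 + 1.498 + 2.829 + 1.151 + 2.226 = 10.901
Sum of the distinct covariances = 13.507
σ²_total = 10.901 + 2 × 13.507 = 37.915
α = (k/(k−1))·(1 − Σσᵢ²/σ²_total) = (7/6)·(1 − 10.901/37.915) = 0.831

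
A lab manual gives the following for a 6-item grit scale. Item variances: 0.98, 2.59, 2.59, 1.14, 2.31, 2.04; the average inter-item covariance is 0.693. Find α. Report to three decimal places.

ΣVar(i) = 0.98 + 2.59 + 2.59 + 1.14 + 2.31 + 2.04 = 11.65
Sum of the 15 distinct covariances = 15 × 0.693 = 10.395
total variance = ΣVar(i) + 2·Σcov = 11.65 + 2 × 10.395 = 32.440
α = (6/5)·(1 − 11.65/32.440) = 0.769

α = 0.769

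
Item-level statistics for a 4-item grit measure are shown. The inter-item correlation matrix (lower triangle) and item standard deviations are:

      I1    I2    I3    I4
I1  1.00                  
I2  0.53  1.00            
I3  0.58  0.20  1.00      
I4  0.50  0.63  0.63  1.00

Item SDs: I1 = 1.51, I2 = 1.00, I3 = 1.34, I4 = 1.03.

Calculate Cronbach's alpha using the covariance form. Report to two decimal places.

Σσ²ᵢ = 1.51² + 1.00² + 1.34² + 1.03² = 6.1366
Covariances σ_ij = r_ij · s_i · s_j:
  σ(I1,I2) = 0.53 × 1.51 × 1.00 = 0.8003
  σ(I1,I3) = 0.58 × 1.51 × 1.34 = 1.1736
  σ(I1,I4) = 0.50 × 1.51 × 1.03 = 0.7777
  σ(I2,I3) = 0.20 × 1.00 × 1.34 = 0.2680
  σ(I2,I4) = 0.63 × 1.00 × 1.03 = 0.6489
  σ(I3,I4) = 0.63 × 1.34 × 1.03 = 0.8695
σ²_T = Σσ²ᵢ + 2·Σσ_ij = 6.1366 + 2 × 4.5380 = 15.2126
α = (4/3)·(1 − 6.1366/15.2126) = 0.80

α = 0.80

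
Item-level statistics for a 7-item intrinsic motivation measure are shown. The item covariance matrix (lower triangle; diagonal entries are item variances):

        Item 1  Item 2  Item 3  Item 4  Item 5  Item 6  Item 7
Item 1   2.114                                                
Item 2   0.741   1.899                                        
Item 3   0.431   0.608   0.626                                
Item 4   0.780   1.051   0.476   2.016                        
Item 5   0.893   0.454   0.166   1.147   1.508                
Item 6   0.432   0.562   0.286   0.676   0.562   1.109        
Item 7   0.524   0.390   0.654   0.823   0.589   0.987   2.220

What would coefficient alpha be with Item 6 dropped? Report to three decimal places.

coefficient alpha = 0.782

Remaining items: Item 1, Item 2, Item 3, Item 4, Item 5, Item 7 (k = 6).
sum of item variances = 2.114 + 1.899 + 0.626 + 2.016 + 1.508 + 2.220 = 10.383
Var(T) = 10.383 + 2 × 9.727 = 29.837
α (item deleted) = (6/5)·(1 − 10.383/29.837) = 0.782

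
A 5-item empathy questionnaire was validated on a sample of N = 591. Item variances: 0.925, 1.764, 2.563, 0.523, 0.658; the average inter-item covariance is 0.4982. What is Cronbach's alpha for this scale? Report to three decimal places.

α = 0.760

sum of item variances = 0.925 + 1.764 + 2.563 + 0.523 + 0.658 = 6.433
Sum of the 10 distinct covariances = 10 × 0.4982 = 4.9820
σ²_total = sum of item variances + 2·Σcov = 6.433 + 2 × 4.9820 = 16.3970
α = (5/4)·(1 − 6.433/16.3970) = 0.760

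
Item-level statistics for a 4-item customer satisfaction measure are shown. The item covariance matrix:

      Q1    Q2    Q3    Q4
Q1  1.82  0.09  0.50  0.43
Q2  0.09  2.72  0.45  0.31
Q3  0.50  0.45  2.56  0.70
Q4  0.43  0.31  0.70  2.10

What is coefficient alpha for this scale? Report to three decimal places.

Σσᵢ² = 1.82 + 2.72 + 2.56 + 2.10 = 9.20
Sum of the distinct covariances = 2.48
total variance = 9.20 + 2 × 2.48 = 14.16
α = (k/(k−1))·(1 − Σσᵢ²/total variance) = (4/3)·(1 − 9.20/14.16) = 0.467

coefficient alpha = 0.467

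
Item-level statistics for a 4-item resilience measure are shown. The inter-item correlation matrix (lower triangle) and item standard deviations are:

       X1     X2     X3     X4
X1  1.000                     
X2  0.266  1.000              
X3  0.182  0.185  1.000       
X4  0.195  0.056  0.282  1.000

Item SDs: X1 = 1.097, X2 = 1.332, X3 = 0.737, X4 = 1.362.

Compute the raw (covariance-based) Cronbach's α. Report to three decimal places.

Σσ²ᵢ = 1.097² + 1.332² + 0.737² + 1.362² = 5.3758
Covariances σ_ij = r_ij · s_i · s_j:
  σ(X1,X2) = 0.266 × 1.097 × 1.332 = 0.3887
  σ(X1,X3) = 0.182 × 1.097 × 0.737 = 0.1471
  σ(X1,X4) = 0.195 × 1.097 × 1.362 = 0.2914
  σ(X2,X3) = 0.185 × 1.332 × 0.737 = 0.1816
  σ(X2,X4) = 0.056 × 1.332 × 1.362 = 0.1016
  σ(X3,X4) = 0.282 × 0.737 × 1.362 = 0.2831
σ²_T = Σσ²ᵢ + 2·Σσ_ij = 5.3758 + 2 × 1.3935 = 8.1628
α = (4/3)·(1 − 5.3758/8.1628) = 0.455

Cronbach's α = 0.455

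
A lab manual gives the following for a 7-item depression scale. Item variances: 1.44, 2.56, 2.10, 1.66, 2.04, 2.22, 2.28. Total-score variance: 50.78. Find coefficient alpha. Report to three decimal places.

Σσ²ᵢ = 1.44 + 2.56 + 2.10 + 1.66 + 2.04 + 2.22 + 2.28 = 14.30
α = (k/(k−1))·(1 − Σσ²ᵢ/Var(T)) = (7/6)·(1 − 14.30/50.78) = 0.838

coefficient alpha = 0.838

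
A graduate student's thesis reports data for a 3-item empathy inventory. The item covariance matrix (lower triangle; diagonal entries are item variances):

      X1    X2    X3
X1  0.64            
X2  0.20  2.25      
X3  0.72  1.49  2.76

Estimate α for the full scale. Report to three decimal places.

α = 0.691

sum of item variances = 0.64 + 2.25 + 2.76 = 5.65
Sum of off-diagonal covariances = 2.41
σ²_total = 5.65 + 2 × 2.41 = 10.47
α = (k/(k−1))·(1 − sum of item variances/σ²_total) = (3/2)·(1 − 5.65/10.47) = 0.691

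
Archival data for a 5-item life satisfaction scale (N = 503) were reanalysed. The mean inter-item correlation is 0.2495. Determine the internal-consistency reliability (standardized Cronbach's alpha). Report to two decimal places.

α = 0.62

Standardized α = k·r̄ / (1 + (k−1)·r̄) = 5 × 0.2495 / (1 + 4 × 0.2495)
  = 1.2475 / 1.9980 = 0.62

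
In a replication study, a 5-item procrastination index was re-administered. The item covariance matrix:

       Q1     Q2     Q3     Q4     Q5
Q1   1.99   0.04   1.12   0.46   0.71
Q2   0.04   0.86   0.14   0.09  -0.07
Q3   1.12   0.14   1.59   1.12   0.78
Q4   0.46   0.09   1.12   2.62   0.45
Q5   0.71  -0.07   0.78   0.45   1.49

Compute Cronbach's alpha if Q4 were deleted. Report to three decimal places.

Cronbach's alpha = 0.638

Remaining items: Q1, Q2, Q3, Q5 (k = 4).
sum of item variances = 1.99 + 0.86 + 1.59 + 1.49 = 5.93
Var(T) = 5.93 + 2 × 2.72 = 11.37
α (item deleted) = (4/3)·(1 − 5.93/11.37) = 0.638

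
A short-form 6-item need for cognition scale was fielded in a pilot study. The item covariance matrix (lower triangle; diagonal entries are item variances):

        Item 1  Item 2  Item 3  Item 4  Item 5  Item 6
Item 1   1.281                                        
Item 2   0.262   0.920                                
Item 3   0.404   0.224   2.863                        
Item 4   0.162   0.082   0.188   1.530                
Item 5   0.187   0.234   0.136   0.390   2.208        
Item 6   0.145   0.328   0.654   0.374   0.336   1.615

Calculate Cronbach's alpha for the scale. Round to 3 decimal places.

Cronbach's alpha = 0.529

sum of item variances = 1.281 + 0.920 + 2.863 + 1.530 + 2.208 + 1.615 = 10.417
Σ_{i<j} σ_ij = 4.106
Var(T) = 10.417 + 2 × 4.106 = 18.629
α = (k/(k−1))·(1 − sum of item variances/Var(T)) = (6/5)·(1 − 10.417/18.629) = 0.529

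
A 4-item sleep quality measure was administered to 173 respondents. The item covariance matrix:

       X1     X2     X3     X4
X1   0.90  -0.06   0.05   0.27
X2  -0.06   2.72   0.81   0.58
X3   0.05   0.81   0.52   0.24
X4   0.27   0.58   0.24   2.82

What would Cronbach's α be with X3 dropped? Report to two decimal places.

α = 0.30

Remaining items: X1, X2, X4 (k = 3).
sum of item variances = 0.90 + 2.72 + 2.82 = 6.44
total variance = 6.44 + 2 × 0.79 = 8.02
α (item deleted) = (3/2)·(1 − 6.44/8.02) = 0.30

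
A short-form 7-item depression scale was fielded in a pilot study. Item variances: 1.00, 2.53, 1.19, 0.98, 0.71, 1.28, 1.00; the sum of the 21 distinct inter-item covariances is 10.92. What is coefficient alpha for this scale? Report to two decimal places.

coefficient alpha = 0.83

Σσᵢ² = 1.00 + 2.53 + 1.19 + 0.98 + 0.71 + 1.28 + 1.00 = 8.69
Sum of distinct covariances = 10.92
Var(T) = Σσᵢ² + 2·Σcov = 8.69 + 2 × 10.92 = 30.53
α = (7/6)·(1 − 8.69/30.53) = 0.83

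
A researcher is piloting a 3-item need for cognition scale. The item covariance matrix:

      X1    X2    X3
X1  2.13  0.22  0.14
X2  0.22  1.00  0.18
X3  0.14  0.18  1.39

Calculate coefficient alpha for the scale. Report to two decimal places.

coefficient alpha = 0.29

sum of item variances = 2.13 + 1.00 + 1.39 = 4.52
Sum of the distinct covariances = 0.54
σ²_total = 4.52 + 2 × 0.54 = 5.60
α = (k/(k−1))·(1 − sum of item variances/σ²_total) = (3/2)·(1 − 4.52/5.60) = 0.29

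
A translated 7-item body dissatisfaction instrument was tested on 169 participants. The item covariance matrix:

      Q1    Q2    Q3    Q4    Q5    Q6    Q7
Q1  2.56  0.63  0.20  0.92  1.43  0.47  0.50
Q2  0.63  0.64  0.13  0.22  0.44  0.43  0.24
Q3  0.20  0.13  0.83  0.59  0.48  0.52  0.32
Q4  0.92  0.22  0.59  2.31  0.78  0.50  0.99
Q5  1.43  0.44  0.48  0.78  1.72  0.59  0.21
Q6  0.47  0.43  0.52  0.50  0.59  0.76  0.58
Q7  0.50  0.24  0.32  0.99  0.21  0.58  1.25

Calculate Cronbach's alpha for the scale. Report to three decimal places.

Cronbach's alpha = 0.804

sum of item variances = 2.56 + 0.64 + 0.83 + 2.31 + 1.72 + 0.76 + 1.25 = 10.07
Σ_{i<j} σ_ij = 11.17
σ²_T = 10.07 + 2 × 11.17 = 32.41
α = (k/(k−1))·(1 − sum of item variances/σ²_T) = (7/6)·(1 − 10.07/32.41) = 0.804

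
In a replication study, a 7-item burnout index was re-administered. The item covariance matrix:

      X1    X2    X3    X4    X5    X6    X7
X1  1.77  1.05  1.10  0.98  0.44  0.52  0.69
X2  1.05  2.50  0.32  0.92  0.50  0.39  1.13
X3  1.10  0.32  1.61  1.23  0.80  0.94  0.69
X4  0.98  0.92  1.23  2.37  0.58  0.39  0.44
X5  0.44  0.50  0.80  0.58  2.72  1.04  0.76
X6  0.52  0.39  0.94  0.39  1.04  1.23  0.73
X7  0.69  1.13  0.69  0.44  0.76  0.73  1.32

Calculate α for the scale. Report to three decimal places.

α = 0.815

sum of item variances = 1.77 + 2.50 + 1.61 + 2.37 + 2.72 + 1.23 + 1.32 = 13.52
Σ_{i<j} σ_ij = 15.64
σ²_T = 13.52 + 2 × 15.64 = 44.80
α = (k/(k−1))·(1 − sum of item variances/σ²_T) = (7/6)·(1 − 13.52/44.80) = 0.815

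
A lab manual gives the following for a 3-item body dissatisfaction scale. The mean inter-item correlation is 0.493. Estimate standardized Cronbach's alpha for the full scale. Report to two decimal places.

Standardized α = k·r̄ / (1 + (k−1)·r̄) = 3 × 0.493 / (1 + 2 × 0.493)
  = 1.4790 / 1.9860 = 0.74

standardized Cronbach's alpha = 0.74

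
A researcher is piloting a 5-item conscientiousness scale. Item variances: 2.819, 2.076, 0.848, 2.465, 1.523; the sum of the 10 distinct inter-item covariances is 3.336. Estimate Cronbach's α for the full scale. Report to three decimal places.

ΣVar(i) = 2.819 + 2.076 + 0.848 + 2.465 + 1.523 = 9.731
Sum of distinct covariances = 3.336
total variance = ΣVar(i) + 2·Σcov = 9.731 + 2 × 3.336 = 16.403
α = (5/4)·(1 − 9.731/16.403) = 0.508

Cronbach's α = 0.508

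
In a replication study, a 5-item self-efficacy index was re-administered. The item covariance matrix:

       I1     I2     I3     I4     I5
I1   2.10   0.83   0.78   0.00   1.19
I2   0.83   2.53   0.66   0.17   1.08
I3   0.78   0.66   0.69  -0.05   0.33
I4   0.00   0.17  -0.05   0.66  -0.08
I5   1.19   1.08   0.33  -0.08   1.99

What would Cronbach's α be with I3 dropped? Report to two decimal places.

Remaining items: I1, I2, I4, I5 (k = 4).
ΣVar(i) = 2.10 + 2.53 + 0.66 + 1.99 = 7.28
total variance = 7.28 + 2 × 3.19 = 13.66
α (item deleted) = (4/3)·(1 − 7.28/13.66) = 0.62

α = 0.62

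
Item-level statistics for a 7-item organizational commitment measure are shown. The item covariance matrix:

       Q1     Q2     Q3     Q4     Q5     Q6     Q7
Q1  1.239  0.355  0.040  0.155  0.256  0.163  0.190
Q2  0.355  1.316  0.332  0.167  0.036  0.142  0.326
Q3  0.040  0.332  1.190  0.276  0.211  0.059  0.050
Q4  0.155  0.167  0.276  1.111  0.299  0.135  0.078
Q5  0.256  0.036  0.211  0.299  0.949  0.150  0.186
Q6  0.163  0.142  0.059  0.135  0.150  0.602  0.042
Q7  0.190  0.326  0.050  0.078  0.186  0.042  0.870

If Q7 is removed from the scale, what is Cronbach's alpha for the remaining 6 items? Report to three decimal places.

α = 0.557

Remaining items: Q1, Q2, Q3, Q4, Q5, Q6 (k = 6).
ΣVar(i) = 1.239 + 1.316 + 1.190 + 1.111 + 0.949 + 0.602 = 6.407
σ²_T = 6.407 + 2 × 2.776 = 11.959
α (item deleted) = (6/5)·(1 − 6.407/11.959) = 0.557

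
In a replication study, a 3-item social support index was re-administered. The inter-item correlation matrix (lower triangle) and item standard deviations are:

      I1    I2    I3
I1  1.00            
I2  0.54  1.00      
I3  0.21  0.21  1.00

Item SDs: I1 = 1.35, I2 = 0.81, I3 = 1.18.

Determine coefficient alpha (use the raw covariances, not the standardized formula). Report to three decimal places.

Σσ²ᵢ = 1.35² + 0.81² + 1.18² = 3.8710
Covariances σ_ij = r_ij · s_i · s_j:
  σ(I1,I2) = 0.54 × 1.35 × 0.81 = 0.5905
  σ(I1,I3) = 0.21 × 1.35 × 1.18 = 0.3345
  σ(I2,I3) = 0.21 × 0.81 × 1.18 = 0.2007
σ²_T = Σσ²ᵢ + 2·Σσ_ij = 3.8710 + 2 × 1.1257 = 6.1224
α = (3/2)·(1 − 3.8710/6.1224) = 0.552

coefficient alpha = 0.552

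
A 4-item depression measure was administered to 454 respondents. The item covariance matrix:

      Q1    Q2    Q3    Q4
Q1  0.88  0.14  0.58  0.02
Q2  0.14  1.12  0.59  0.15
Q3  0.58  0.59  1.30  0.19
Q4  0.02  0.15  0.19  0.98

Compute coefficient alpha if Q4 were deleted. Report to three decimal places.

Remaining items: Q1, Q2, Q3 (k = 3).
ΣVar(i) = 0.88 + 1.12 + 1.30 = 3.30
Var(T) = 3.30 + 2 × 1.31 = 5.92
α (item deleted) = (3/2)·(1 − 3.30/5.92) = 0.664

α = 0.664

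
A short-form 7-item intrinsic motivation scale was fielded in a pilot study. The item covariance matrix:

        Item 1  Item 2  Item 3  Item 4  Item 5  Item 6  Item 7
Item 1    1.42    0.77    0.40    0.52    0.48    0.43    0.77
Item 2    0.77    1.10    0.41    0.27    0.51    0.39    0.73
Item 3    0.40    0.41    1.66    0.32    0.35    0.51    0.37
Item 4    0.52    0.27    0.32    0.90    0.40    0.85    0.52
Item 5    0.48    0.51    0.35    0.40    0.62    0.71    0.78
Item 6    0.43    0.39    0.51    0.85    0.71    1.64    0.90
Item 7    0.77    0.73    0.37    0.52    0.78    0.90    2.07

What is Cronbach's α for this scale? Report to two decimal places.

sum of item variances = 1.42 + 1.10 + 1.66 + 0.90 + 0.62 + 1.64 + 2.07 = 9.41
Σ_{i<j} σ_ij = 11.39
σ²_total = 9.41 + 2 × 11.39 = 32.19
α = (k/(k−1))·(1 − sum of item variances/σ²_total) = (7/6)·(1 − 9.41/32.19) = 0.83

Cronbach's α = 0.83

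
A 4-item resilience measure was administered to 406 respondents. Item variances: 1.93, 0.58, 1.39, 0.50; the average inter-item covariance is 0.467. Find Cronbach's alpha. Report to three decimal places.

ΣVar(i) = 1.93 + 0.58 + 1.39 + 0.50 = 4.40
Sum of the 6 distinct covariances = 6 × 0.467 = 2.802
σ²_T = ΣVar(i) + 2·Σcov = 4.40 + 2 × 2.802 = 10.004
α = (4/3)·(1 − 4.40/10.004) = 0.747

α = 0.747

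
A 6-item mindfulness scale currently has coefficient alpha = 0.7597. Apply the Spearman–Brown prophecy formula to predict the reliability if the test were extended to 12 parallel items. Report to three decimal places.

predicted reliability = 0.863

Length factor m = 12/6 = 2.0000
α' = m·α / (1 + (m−1)·α)
   = 12/6 × 0.7597 / (1 + (12/6 − 1) × 0.7597)
   = 1.5194 / 1.7597 = 0.863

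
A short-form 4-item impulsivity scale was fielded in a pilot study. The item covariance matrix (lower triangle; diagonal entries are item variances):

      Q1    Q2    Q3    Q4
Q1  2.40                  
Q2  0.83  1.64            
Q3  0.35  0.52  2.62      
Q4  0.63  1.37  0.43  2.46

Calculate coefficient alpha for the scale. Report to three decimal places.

α = 0.634

ΣVar(i) = 2.40 + 1.64 + 2.62 + 2.46 = 9.12
Σ_{i<j} σ_ij = 4.13
σ²_T = 9.12 + 2 × 4.13 = 17.38
α = (k/(k−1))·(1 − ΣVar(i)/σ²_T) = (4/3)·(1 − 9.12/17.38) = 0.634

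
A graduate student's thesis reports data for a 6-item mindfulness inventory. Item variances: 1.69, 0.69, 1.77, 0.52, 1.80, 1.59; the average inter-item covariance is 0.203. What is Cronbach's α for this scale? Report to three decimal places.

α = 0.516

Σσᵢ² = 1.69 + 0.69 + 1.77 + 0.52 + 1.80 + 1.59 = 8.06
Sum of the 15 distinct covariances = 15 × 0.203 = 3.045
total variance = Σσᵢ² + 2·Σcov = 8.06 + 2 × 3.045 = 14.150
α = (6/5)·(1 − 8.06/14.150) = 0.516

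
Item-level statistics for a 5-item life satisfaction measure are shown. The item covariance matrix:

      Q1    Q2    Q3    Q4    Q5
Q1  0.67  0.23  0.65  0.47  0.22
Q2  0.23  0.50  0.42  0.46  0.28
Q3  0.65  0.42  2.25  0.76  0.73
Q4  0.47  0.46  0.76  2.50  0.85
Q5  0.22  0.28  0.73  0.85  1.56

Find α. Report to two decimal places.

α = 0.72

Σσᵢ² = 0.67 + 0.50 + 2.25 + 2.50 + 1.56 = 7.48
Sum of off-diagonal covariances = 5.07
σ²_T = 7.48 + 2 × 5.07 = 17.62
α = (k/(k−1))·(1 − Σσᵢ²/σ²_T) = (5/4)·(1 − 7.48/17.62) = 0.72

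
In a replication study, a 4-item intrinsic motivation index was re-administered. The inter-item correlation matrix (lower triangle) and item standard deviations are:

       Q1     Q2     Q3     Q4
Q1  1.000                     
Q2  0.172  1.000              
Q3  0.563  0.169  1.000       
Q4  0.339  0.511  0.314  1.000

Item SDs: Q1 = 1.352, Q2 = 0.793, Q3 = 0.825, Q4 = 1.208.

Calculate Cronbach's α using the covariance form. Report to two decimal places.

Cronbach's α = 0.66

Σσ²ᵢ = 1.352² + 0.793² + 0.825² + 1.208² = 4.5966
Covariances σ_ij = r_ij · s_i · s_j:
  σ(Q1,Q2) = 0.172 × 1.352 × 0.793 = 0.1844
  σ(Q1,Q3) = 0.563 × 1.352 × 0.825 = 0.6280
  σ(Q1,Q4) = 0.339 × 1.352 × 1.208 = 0.5537
  σ(Q2,Q3) = 0.169 × 0.793 × 0.825 = 0.1106
  σ(Q2,Q4) = 0.511 × 0.793 × 1.208 = 0.4895
  σ(Q3,Q4) = 0.314 × 0.825 × 1.208 = 0.3129
σ²_T = Σσ²ᵢ + 2·Σσ_ij = 4.5966 + 2 × 2.2791 = 9.1548
α = (4/3)·(1 − 4.5966/9.1548) = 0.66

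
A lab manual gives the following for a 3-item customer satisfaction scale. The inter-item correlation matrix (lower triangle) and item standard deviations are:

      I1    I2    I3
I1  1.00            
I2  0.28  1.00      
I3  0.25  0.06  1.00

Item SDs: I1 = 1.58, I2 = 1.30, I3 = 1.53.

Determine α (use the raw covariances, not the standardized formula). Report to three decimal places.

Σσ²ᵢ = 1.58² + 1.30² + 1.53² = 6.5273
Covariances σ_ij = r_ij · s_i · s_j:
  σ(I1,I2) = 0.28 × 1.58 × 1.30 = 0.5751
  σ(I1,I3) = 0.25 × 1.58 × 1.53 = 0.6044
  σ(I2,I3) = 0.06 × 1.30 × 1.53 = 0.1193
σ²_T = Σσ²ᵢ + 2·Σσ_ij = 6.5273 + 2 × 1.2988 = 9.1249
α = (3/2)·(1 − 6.5273/9.1249) = 0.427

α = 0.427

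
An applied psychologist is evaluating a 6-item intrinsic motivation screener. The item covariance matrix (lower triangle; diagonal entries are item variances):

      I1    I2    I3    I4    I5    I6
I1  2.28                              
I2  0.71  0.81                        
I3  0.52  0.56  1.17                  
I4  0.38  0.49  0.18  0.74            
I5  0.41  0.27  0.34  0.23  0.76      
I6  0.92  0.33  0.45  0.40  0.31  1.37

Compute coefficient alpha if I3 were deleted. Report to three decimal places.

Remaining items: I1, I2, I4, I5, I6 (k = 5).
sum of item variances = 2.28 + 0.81 + 0.74 + 0.76 + 1.37 = 5.96
σ²_T = 5.96 + 2 × 4.45 = 14.86
α (item deleted) = (5/4)·(1 − 5.96/14.86) = 0.749

α = 0.749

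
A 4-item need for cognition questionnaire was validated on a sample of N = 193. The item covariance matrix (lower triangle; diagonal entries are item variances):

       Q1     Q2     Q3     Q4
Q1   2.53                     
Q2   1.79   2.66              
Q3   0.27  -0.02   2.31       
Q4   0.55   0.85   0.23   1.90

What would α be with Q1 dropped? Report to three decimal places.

Remaining items: Q2, Q3, Q4 (k = 3).
Σσ²ᵢ = 2.66 + 2.31 + 1.90 = 6.87
Var(T) = 6.87 + 2 × 1.06 = 8.99
α (item deleted) = (3/2)·(1 − 6.87/8.99) = 0.354

α = 0.354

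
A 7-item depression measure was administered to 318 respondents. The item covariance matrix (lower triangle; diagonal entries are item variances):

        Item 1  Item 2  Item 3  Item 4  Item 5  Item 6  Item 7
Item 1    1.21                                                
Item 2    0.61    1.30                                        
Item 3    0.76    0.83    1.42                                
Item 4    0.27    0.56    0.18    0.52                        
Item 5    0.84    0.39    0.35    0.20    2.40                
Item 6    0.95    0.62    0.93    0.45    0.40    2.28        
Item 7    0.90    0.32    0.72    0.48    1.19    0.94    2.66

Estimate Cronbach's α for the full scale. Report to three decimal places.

sum of item variances = 1.21 + 1.30 + 1.42 + 0.52 + 2.40 + 2.28 + 2.66 = 11.79
Sum of the distinct covariances = 12.89
σ²_total = 11.79 + 2 × 12.89 = 37.57
α = (k/(k−1))·(1 − sum of item variances/σ²_total) = (7/6)·(1 − 11.79/37.57) = 0.801

Cronbach's α = 0.801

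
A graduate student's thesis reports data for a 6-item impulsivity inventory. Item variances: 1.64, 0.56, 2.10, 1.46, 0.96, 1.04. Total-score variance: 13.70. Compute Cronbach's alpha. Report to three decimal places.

ΣVar(i) = 1.64 + 0.56 + 2.10 + 1.46 + 0.96 + 1.04 = 7.76
α = (k/(k−1))·(1 − ΣVar(i)/Var(T)) = (6/5)·(1 − 7.76/13.70) = 0.520

Cronbach's alpha = 0.520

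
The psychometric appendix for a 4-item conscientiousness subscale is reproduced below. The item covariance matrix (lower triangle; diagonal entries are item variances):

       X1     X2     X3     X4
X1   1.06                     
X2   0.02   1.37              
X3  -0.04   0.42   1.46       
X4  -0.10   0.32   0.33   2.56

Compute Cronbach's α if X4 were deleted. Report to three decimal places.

Remaining items: X1, X2, X3 (k = 3).
Σσ²ᵢ = 1.06 + 1.37 + 1.46 = 3.89
σ²_T = 3.89 + 2 × 0.40 = 4.69
α (item deleted) = (3/2)·(1 − 3.89/4.69) = 0.256

Cronbach's α = 0.256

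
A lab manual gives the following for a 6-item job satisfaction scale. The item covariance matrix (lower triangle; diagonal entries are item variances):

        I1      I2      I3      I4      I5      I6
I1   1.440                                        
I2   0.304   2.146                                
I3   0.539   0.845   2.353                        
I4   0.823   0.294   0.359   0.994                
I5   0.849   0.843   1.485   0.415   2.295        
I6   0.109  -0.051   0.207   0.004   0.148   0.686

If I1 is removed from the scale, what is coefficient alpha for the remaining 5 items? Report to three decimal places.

coefficient alpha = 0.647

Remaining items: I2, I3, I4, I5, I6 (k = 5).
sum of item variances = 2.146 + 2.353 + 0.994 + 2.295 + 0.686 = 8.474
σ²_total = 8.474 + 2 × 4.549 = 17.572
α (item deleted) = (5/4)·(1 − 8.474/17.572) = 0.647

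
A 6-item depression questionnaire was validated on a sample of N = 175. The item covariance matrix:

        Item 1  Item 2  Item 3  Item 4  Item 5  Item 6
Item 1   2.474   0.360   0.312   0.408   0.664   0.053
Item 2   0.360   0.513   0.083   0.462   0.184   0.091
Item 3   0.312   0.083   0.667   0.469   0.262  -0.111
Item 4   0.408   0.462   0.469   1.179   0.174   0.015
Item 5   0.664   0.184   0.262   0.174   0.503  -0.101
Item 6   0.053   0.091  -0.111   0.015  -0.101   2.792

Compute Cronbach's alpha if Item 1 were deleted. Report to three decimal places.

α = 0.439

Remaining items: Item 2, Item 3, Item 4, Item 5, Item 6 (k = 5).
sum of item variances = 0.513 + 0.667 + 1.179 + 0.503 + 2.792 = 5.654
total variance = 5.654 + 2 × 1.528 = 8.710
α (item deleted) = (5/4)·(1 − 5.654/8.710) = 0.439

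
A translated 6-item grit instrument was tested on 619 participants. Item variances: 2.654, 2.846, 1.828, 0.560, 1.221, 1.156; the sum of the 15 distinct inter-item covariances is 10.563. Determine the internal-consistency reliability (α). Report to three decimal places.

α = 0.808

ΣVar(i) = 2.654 + 2.846 + 1.828 + 0.560 + 1.221 + 1.156 = 10.265
Sum of distinct covariances = 10.563
σ²_T = ΣVar(i) + 2·Σcov = 10.265 + 2 × 10.563 = 31.391
α = (6/5)·(1 − 10.265/31.391) = 0.808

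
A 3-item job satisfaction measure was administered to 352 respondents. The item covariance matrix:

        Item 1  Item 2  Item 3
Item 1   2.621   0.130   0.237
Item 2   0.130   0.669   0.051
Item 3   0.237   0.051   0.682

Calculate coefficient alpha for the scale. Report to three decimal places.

coefficient alpha = 0.261

Σσᵢ² = 2.621 + 0.669 + 0.682 = 3.972
Sum of the distinct covariances = 0.418
σ²_total = 3.972 + 2 × 0.418 = 4.808
α = (k/(k−1))·(1 − Σσᵢ²/σ²_total) = (3/2)·(1 − 3.972/4.808) = 0.261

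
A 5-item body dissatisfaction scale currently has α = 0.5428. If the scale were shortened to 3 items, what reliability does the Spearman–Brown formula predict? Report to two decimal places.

Length factor m = 3/5 = 0.6000
α' = m·α / (1 − (1−m)·α)
   = 3/5 × 0.5428 / (1 − (1 − 3/5) × 0.5428)
   = 0.3257 / 0.7829 = 0.42

predicted reliability = 0.42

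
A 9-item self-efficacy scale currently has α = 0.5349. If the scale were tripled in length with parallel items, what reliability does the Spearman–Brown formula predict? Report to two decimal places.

Length factor m = 3
α' = m·α / (1 + (m−1)·α)
   = 3 × 0.5349 / (1 + (3 − 1) × 0.5349)
   = 1.6047 / 2.0698 = 0.78

predicted reliability = 0.78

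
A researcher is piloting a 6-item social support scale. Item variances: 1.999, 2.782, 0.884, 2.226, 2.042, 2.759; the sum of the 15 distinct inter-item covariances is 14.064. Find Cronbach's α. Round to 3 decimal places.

α = 0.827

ΣVar(i) = 1.999 + 2.782 + 0.884 + 2.226 + 2.042 + 2.759 = 12.692
Sum of distinct covariances = 14.064
σ²_total = ΣVar(i) + 2·Σcov = 12.692 + 2 × 14.064 = 40.820
α = (6/5)·(1 − 12.692/40.820) = 0.827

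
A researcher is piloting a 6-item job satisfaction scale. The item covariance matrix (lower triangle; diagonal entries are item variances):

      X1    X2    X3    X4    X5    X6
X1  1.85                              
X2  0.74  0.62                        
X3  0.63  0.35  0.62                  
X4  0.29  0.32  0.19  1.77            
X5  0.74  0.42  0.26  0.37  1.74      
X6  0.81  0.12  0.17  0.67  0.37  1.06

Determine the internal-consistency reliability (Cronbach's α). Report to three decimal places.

Cronbach's α = 0.753

Σσ²ᵢ = 1.85 + 0.62 + 0.62 + 1.77 + 1.74 + 1.06 = 7.66
Σ_{i<j} σ_ij = 6.45
Var(T) = 7.66 + 2 × 6.45 = 20.56
α = (k/(k−1))·(1 − Σσ²ᵢ/Var(T)) = (6/5)·(1 − 7.66/20.56) = 0.753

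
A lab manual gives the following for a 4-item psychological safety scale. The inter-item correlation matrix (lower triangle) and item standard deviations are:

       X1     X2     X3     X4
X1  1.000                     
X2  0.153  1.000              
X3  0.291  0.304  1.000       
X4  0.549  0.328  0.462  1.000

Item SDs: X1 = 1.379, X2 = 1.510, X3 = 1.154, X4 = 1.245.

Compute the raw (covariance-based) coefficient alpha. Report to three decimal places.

α = 0.667

Σσ²ᵢ = 1.379² + 1.510² + 1.154² + 1.245² = 7.0635
Covariances σ_ij = r_ij · s_i · s_j:
  σ(X1,X2) = 0.153 × 1.379 × 1.510 = 0.3186
  σ(X1,X3) = 0.291 × 1.379 × 1.154 = 0.4631
  σ(X1,X4) = 0.549 × 1.379 × 1.245 = 0.9426
  σ(X2,X3) = 0.304 × 1.510 × 1.154 = 0.5297
  σ(X2,X4) = 0.328 × 1.510 × 1.245 = 0.6166
  σ(X3,X4) = 0.462 × 1.154 × 1.245 = 0.6638
σ²_T = Σσ²ᵢ + 2·Σσ_ij = 7.0635 + 2 × 3.5344 = 14.1323
α = (4/3)·(1 − 7.0635/14.1323) = 0.667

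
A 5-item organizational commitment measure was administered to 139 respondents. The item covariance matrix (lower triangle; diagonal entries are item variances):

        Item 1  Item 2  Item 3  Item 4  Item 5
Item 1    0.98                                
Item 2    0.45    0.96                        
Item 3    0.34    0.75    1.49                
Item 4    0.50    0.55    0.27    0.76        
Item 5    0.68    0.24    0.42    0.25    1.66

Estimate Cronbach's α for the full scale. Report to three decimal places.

Σσᵢ² = 0.98 + 0.96 + 1.49 + 0.76 + 1.66 = 5.85
Sum of the distinct covariances = 4.45
σ²_total = 5.85 + 2 × 4.45 = 14.75
α = (k/(k−1))·(1 − Σσᵢ²/σ²_total) = (5/4)·(1 − 5.85/14.75) = 0.754

Cronbach's α = 0.754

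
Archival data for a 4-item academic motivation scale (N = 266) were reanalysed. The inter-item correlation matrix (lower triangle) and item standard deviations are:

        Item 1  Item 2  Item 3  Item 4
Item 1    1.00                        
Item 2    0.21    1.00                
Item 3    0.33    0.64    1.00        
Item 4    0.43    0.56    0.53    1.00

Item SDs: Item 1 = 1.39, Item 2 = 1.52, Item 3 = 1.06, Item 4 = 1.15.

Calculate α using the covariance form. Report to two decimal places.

α = 0.75

Σσ²ᵢ = 1.39² + 1.52² + 1.06² + 1.15² = 6.6886
Covariances σ_ij = r_ij · s_i · s_j:
  σ(Item 1,Item 2) = 0.21 × 1.39 × 1.52 = 0.4437
  σ(Item 1,Item 3) = 0.33 × 1.39 × 1.06 = 0.4862
  σ(Item 1,Item 4) = 0.43 × 1.39 × 1.15 = 0.6874
  σ(Item 2,Item 3) = 0.64 × 1.52 × 1.06 = 1.0312
  σ(Item 2,Item 4) = 0.56 × 1.52 × 1.15 = 0.9789
  σ(Item 3,Item 4) = 0.53 × 1.06 × 1.15 = 0.6461
σ²_T = Σσ²ᵢ + 2·Σσ_ij = 6.6886 + 2 × 4.2735 = 15.2356
α = (4/3)·(1 − 6.6886/15.2356) = 0.75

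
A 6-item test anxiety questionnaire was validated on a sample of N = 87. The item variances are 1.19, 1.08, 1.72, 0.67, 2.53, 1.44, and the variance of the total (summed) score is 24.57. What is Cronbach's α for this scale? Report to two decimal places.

Cronbach's α = 0.78

ΣVar(i) = 1.19 + 1.08 + 1.72 + 0.67 + 2.53 + 1.44 = 8.63
α = (k/(k−1))·(1 − ΣVar(i)/σ²_T) = (6/5)·(1 − 8.63/24.57) = 0.78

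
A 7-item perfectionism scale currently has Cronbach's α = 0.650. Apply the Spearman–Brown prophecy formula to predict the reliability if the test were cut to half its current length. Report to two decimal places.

predicted reliability = 0.48

Length factor m = 1/2
α' = m·α / (1 − (1−m)·α)
   = 1/2 × 0.650 / (1 − (1 − 1/2) × 0.650)
   = 0.3250 / 0.6750 = 0.48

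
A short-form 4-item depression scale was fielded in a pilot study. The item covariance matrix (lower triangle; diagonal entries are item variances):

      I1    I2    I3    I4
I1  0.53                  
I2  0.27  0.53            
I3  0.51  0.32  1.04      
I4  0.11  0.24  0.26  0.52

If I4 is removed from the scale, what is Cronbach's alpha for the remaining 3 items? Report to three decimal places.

α = 0.767

Remaining items: I1, I2, I3 (k = 3).
ΣVar(i) = 0.53 + 0.53 + 1.04 = 2.10
total variance = 2.10 + 2 × 1.10 = 4.30
α (item deleted) = (3/2)·(1 − 2.10/4.30) = 0.767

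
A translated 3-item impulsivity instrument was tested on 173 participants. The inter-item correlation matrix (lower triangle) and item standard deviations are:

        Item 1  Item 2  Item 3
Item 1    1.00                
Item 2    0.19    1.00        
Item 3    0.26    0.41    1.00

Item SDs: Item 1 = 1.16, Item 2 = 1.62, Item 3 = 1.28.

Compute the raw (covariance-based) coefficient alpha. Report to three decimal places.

coefficient alpha = 0.543

Σσ²ᵢ = 1.16² + 1.62² + 1.28² = 5.6084
Covariances σ_ij = r_ij · s_i · s_j:
  σ(Item 1,Item 2) = 0.19 × 1.16 × 1.62 = 0.3570
  σ(Item 1,Item 3) = 0.26 × 1.16 × 1.28 = 0.3860
  σ(Item 2,Item 3) = 0.41 × 1.62 × 1.28 = 0.8502
σ²_T = Σσ²ᵢ + 2·Σσ_ij = 5.6084 + 2 × 1.5932 = 8.7948
α = (3/2)·(1 − 5.6084/8.7948) = 0.543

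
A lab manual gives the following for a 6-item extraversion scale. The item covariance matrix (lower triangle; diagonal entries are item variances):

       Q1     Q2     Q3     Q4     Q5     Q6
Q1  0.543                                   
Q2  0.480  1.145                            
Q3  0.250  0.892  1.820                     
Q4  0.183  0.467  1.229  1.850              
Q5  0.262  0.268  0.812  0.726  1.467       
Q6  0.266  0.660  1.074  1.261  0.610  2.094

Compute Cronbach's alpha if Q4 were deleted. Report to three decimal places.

Cronbach's alpha = 0.765

Remaining items: Q1, Q2, Q3, Q5, Q6 (k = 5).
Σσᵢ² = 0.543 + 1.145 + 1.820 + 1.467 + 2.094 = 7.069
total variance = 7.069 + 2 × 5.574 = 18.217
α (item deleted) = (5/4)·(1 − 7.069/18.217) = 0.765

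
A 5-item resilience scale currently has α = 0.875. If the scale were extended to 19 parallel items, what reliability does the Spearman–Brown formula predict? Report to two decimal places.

predicted reliability = 0.96

Length factor m = 19/5 = 3.8000
α' = m·α / (1 + (m−1)·α)
   = 19/5 × 0.875 / (1 + (19/5 − 1) × 0.875)
   = 3.3250 / 3.4500 = 0.96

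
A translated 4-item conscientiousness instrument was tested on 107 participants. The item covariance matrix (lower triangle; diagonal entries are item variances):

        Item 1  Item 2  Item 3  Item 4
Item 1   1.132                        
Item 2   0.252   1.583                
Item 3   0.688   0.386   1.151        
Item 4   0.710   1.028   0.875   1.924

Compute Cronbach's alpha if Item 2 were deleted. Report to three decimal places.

α = 0.779

Remaining items: Item 1, Item 3, Item 4 (k = 3).
ΣVar(i) = 1.132 + 1.151 + 1.924 = 4.207
σ²_total = 4.207 + 2 × 2.273 = 8.753
α (item deleted) = (3/2)·(1 − 4.207/8.753) = 0.779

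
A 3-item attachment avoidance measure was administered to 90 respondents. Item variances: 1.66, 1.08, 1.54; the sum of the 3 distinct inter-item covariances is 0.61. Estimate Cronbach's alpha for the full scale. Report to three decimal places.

α = 0.333

ΣVar(i) = 1.66 + 1.08 + 1.54 = 4.28
Sum of distinct covariances = 0.61
total variance = ΣVar(i) + 2·Σcov = 4.28 + 2 × 0.61 = 5.50
α = (3/2)·(1 − 4.28/5.50) = 0.333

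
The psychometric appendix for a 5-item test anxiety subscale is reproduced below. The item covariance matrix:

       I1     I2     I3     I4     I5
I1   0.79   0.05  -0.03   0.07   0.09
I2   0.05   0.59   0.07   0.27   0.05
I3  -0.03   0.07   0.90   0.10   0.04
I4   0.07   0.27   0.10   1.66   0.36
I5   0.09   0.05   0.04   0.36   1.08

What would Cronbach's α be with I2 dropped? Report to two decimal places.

Remaining items: I1, I3, I4, I5 (k = 4).
Σσ²ᵢ = 0.79 + 0.90 + 1.66 + 1.08 = 4.43
total variance = 4.43 + 2 × 0.63 = 5.69
α (item deleted) = (4/3)·(1 − 4.43/5.69) = 0.30

Cronbach's α = 0.30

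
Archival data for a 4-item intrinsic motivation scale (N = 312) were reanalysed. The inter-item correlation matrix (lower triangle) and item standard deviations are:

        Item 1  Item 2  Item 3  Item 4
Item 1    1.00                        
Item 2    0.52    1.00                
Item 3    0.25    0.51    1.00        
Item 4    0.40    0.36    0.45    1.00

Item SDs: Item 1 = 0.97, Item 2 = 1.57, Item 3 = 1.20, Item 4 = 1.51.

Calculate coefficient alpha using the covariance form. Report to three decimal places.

Σσ²ᵢ = 0.97² + 1.57² + 1.20² + 1.51² = 7.1259
Covariances σ_ij = r_ij · s_i · s_j:
  σ(Item 1,Item 2) = 0.52 × 0.97 × 1.57 = 0.7919
  σ(Item 1,Item 3) = 0.25 × 0.97 × 1.20 = 0.2910
  σ(Item 1,Item 4) = 0.40 × 0.97 × 1.51 = 0.5859
  σ(Item 2,Item 3) = 0.51 × 1.57 × 1.20 = 0.9608
  σ(Item 2,Item 4) = 0.36 × 1.57 × 1.51 = 0.8535
  σ(Item 3,Item 4) = 0.45 × 1.20 × 1.51 = 0.8154
σ²_T = Σσ²ᵢ + 2·Σσ_ij = 7.1259 + 2 × 4.2985 = 15.7229
α = (4/3)·(1 − 7.1259/15.7229) = 0.729

coefficient alpha = 0.729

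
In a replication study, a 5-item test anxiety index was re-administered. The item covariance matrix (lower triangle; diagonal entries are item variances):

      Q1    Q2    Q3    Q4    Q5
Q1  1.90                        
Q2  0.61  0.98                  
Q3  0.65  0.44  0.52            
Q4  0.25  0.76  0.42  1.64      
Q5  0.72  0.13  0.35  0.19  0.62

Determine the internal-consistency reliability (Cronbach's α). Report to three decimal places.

Cronbach's α = 0.769

ΣVar(i) = 1.90 + 0.98 + 0.52 + 1.64 + 0.62 = 5.66
Sum of the distinct covariances = 4.52
total variance = 5.66 + 2 × 4.52 = 14.70
α = (k/(k−1))·(1 − ΣVar(i)/total variance) = (5/4)·(1 − 5.66/14.70) = 0.769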